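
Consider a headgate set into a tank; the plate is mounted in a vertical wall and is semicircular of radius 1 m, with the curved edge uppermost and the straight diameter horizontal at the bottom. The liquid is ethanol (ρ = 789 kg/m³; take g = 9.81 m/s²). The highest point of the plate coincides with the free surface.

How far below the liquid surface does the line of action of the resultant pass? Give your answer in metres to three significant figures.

γ = ρg = 789 × 9.81 / 1000 = 7.74009 kN/m³.
The centroid lies 4r/(3π) = 0.424413 m above the diameter, so r − 4r/(3π) = 1 − 0.424413 = 0.575587 m below the topmost point, so the centroid depth is h_c = 0.575587 m.
A = πr²/2 = π × 1²/2 = 1.5708 m².
Resultant F = γ·h_c·A = 7.74009 × 0.575587 × 1.5708 = 6.99806 kN.
I_c = (π/8 − 8/(9π))·r⁴ = 0.109757 × 1⁴ = 0.109757 m⁴.
Centre of pressure: y_p = y_c + I_c/(y_c·A) = 0.575587 + 0.109757/(0.575587 × 1.5708) = 0.575587 + 0.121395 = 0.696982 m along the plane.

h_p = 0.697 m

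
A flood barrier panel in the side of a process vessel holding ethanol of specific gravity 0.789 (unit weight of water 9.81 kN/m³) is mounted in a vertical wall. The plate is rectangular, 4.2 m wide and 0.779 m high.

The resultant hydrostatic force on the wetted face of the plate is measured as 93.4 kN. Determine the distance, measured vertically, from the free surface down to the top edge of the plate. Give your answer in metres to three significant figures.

γ = 0.789 × 9.81 = 7.74009 kN/m³.
A = 4.2 × 0.779 = 3.2718 m².
From F = γ·h_c·A, the centroid depth is h_c = 93.4/(7.74009 × 3.2718) = 3.6882 m.
The centroid lies 0.779/2 = 0.3895 m below the top edge, so the top edge sits at h_top = 3.6882 − 0.3895 = 3.2987 m below the surface.

d_top ≈ 3.30 m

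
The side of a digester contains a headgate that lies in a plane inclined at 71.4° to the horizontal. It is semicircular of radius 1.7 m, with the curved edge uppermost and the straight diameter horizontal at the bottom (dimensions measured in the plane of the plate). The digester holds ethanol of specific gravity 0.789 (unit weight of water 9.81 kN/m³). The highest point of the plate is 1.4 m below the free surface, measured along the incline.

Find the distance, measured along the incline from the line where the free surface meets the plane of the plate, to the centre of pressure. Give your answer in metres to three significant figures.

γ = 0.789 × 9.81 = 7.74009 kN/m³.
Let θ = 71.4° be the plate's angle to the horizontal; measure y along the incline from where the plane meets the free surface. Vertical depth h = y·sinθ with sinθ = 0.947768.
The centroid lies 4r/(3π) = 0.721502 m above the diameter, so r − 4r/(3π) = 1.7 − 0.721502 = 0.978498 m below the topmost point, so y_c = 1.4 + 0.978498 = 2.3785 m and h_c = 2.3785 × 0.947768 = 2.25427 m.
A = πr²/2 = π × 1.7²/2 = 4.5396 m².
Resultant F = γ·h_c·A = 7.74009 × 2.25427 × 4.5396 = 79.2081 kN.
I_c = (π/8 − 8/(9π))·r⁴ = 0.109757 × 1.7⁴ = 0.916701 m⁴.
Centre of pressure: y_p = y_c + I_c/(y_c·A) = 2.3785 + 0.916701/(2.3785 × 4.5396) = 2.3785 + 0.0848999 = 2.4634 m along the plane.

y_p = 2.46 m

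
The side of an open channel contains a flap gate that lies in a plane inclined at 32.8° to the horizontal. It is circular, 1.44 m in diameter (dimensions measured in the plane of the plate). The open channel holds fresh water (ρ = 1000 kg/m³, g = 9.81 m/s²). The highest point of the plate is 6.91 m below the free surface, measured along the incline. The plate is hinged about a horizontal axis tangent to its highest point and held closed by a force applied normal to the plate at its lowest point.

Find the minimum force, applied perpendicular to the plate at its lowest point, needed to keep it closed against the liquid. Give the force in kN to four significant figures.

γ = ρg = 1000 × 9.81 = 9810 N/m³ = 9.81 kN/m³.
Let θ = 32.8° be the plate's angle to the horizontal; measure y along the incline from where the plane meets the free surface. Vertical depth h = y·sinθ with sinθ = 0.541708.
The centroid is at the centre, 0.72 m below the top of the plate, so y_c = 6.91 + 0.72 = 7.63 m and h_c = 7.63 × 0.541708 = 4.13323 m.
A = π(0.72)² = 1.6286 m².
Resultant F = γ·h_c·A = 9.81 × 4.13323 × 1.6286 = 66.0348 kN.
I_c = πr⁴/4 = π × 0.72⁴/4 = 0.211067 m⁴.
Centre of pressure: y_p = y_c + I_c/(y_c·A) = 7.63 + 0.211067/(7.63 × 1.6286) = 7.63 + 0.0169856 = 7.64699 m along the plane.
The resultant acts 0.72 + 0.0169856 = 0.736986 m (along the plate) below the hinge at the top edge, so the moment about the hinge is M = F × 0.736986 = 66.0348 × 0.736986 = 48.6667 kN·m.
A normal force at the bottom, 1.44 m from the hinge, must supply this moment: P = 48.6667/1.44 = 33.7963 kN.

P ≈ 33.80 kN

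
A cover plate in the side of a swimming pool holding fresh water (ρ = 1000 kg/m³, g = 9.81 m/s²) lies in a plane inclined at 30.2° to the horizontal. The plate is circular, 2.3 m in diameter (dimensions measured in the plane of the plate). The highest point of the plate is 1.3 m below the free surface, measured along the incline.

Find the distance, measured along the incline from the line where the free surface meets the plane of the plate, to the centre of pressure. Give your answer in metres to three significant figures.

γ = ρg = 1000 × 9.81 = 9810 N/m³ = 9.81 kN/m³.
Let θ = 30.2° be the plate's angle to the horizontal; measure y along the incline from where the plane meets the free surface. Vertical depth h = y·sinθ with sinθ = 0.503020.
The centroid is at the centre, 1.15 m below the top of the plate, so y_c = 1.3 + 1.15 = 2.45 m and h_c = 2.45 × 0.503020 = 1.2324 m.
A = π(1.15)² = 4.15476 m².
Resultant F = γ·h_c·A = 9.81 × 1.2324 × 4.15476 = 50.2304 kN.
I_c = πr⁴/4 = π × 1.15⁴/4 = 1.37367 m⁴.
Centre of pressure: y_p = y_c + I_c/(y_c·A) = 2.45 + 1.37367/(2.45 × 4.15476) = 2.45 + 0.134949 = 2.58495 m along the plane.

y_p = 2.58 m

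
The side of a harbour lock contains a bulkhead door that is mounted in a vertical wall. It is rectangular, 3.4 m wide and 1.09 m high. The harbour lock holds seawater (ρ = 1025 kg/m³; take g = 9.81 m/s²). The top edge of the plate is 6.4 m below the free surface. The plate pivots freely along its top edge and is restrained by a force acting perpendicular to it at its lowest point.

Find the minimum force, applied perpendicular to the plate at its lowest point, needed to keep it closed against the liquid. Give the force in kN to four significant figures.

P ≈ 132.8 kN

γ = ρg = 1025 × 9.81 / 1000 = 10.05525 kN/m³.
The centroid lies 1.09/2 = 0.545 m below the top edge, so the centroid depth is h_c = 6.4 + 0.545 = 6.945 m.
A = 3.4 × 1.09 = 3.706 m².
Resultant F = γ·h_c·A = 10.05525 × 6.945 × 3.706 = 258.804 kN.
I_c = b·h³/12 = 3.4 × 1.09³/12 = 0.366925 m⁴.
Centre of pressure: y_p = y_c + I_c/(y_c·A) = 6.945 + 0.366925/(6.945 × 3.706) = 6.945 + 0.0142561 = 6.95926 m along the plane.
The resultant acts 0.545 + 0.0142561 = 0.559256 m (along the plate) below the hinge at the top edge, so the moment about the hinge is M = F × 0.559256 = 258.804 × 0.559256 = 144.738 kN·m.
A normal force at the bottom, 1.09 m from the hinge, must supply this moment: P = 144.738/1.09 = 132.787 kN.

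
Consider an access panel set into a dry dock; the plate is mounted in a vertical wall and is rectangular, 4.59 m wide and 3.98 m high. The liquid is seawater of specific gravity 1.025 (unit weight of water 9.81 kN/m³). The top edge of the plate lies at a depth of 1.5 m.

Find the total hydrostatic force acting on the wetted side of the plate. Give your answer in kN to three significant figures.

γ = 1.025 × 9.81 = 10.05525 kN/m³.
The centroid lies 3.98/2 = 1.99 m below the top edge, so the centroid depth is h_c = 1.5 + 1.99 = 3.49 m.
A = 4.59 × 3.98 = 18.2682 m².
Resultant F = γ·h_c·A = 10.05525 × 3.49 × 18.2682 = 641.083 kN.

F ≈ 641 kN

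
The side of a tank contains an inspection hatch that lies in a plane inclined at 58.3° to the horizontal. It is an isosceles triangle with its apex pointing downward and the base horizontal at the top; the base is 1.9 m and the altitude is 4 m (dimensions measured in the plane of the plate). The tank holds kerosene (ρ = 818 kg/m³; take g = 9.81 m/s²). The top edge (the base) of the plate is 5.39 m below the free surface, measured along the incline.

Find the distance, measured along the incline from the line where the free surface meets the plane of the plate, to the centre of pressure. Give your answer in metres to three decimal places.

y_p = 6.856 m

γ = ρg = 818 × 9.81 / 1000 = 8.02458 kN/m³.
Let θ = 58.3° be the plate's angle to the horizontal; measure y along the incline from where the plane meets the free surface. Vertical depth h = y·sinθ with sinθ = 0.850811.
With the apex down, the centroid sits h/3 = 4/3 = 1.33333 m below the base (the top edge), so y_c = 5.39 + 1.33333 = 6.72333 m and h_c = 6.72333 × 0.850811 = 5.72028 m.
A = ½ × 1.9 × 4 = 3.8 m².
Resultant F = γ·h_c·A = 8.02458 × 5.72028 × 3.8 = 174.431 kN.
I_c = b·h³/36 = 1.9 × 4³/36 = 3.37778 m⁴.
Centre of pressure: y_p = y_c + I_c/(y_c·A) = 6.72333 + 3.37778/(6.72333 × 3.8) = 6.72333 + 0.13221 = 6.85554 m along the plane.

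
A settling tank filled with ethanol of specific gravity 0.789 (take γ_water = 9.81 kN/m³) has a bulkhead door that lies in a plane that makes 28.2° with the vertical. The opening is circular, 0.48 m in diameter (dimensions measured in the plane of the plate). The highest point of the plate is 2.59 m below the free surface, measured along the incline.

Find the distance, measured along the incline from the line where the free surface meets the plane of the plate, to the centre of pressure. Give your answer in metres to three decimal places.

γ = 0.789 × 9.81 = 7.74009 kN/m³.
The plate makes 28.2° with the vertical, i.e. θ = 90° − 28.2° = 61.8° to the horizontal. Measuring y along the incline from the free-surface line, vertical depth h = y·sinθ with sinθ = 0.881303.
The centroid is at the centre, 0.24 m below the top of the plate, so y_c = 2.59 + 0.24 = 2.83 m and h_c = 2.83 × 0.881303 = 2.49409 m.
A = π(0.24)² = 0.180956 m².
Resultant F = γ·h_c·A = 7.74009 × 2.49409 × 0.180956 = 3.49326 kN.
I_c = πr⁴/4 = π × 0.24⁴/4 = 0.00260576 m⁴.
Centre of pressure: y_p = y_c + I_c/(y_c·A) = 2.83 + 0.00260576/(2.83 × 0.180956) = 2.83 + 0.00508833 = 2.83509 m along the plane.

y_p = 2.835 m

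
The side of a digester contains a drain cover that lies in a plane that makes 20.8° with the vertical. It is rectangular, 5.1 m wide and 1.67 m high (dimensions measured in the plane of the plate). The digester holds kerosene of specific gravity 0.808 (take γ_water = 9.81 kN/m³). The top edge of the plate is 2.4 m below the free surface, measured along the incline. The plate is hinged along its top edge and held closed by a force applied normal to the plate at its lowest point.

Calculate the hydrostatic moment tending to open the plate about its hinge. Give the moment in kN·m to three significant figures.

M ≈ 185 kN·m

γ = 0.808 × 9.81 = 7.92648 kN/m³.
The plate makes 20.8° with the vertical, i.e. θ = 90° − 20.8° = 69.2° to the horizontal. Measuring y along the incline from the free-surface line, vertical depth h = y·sinθ with sinθ = 0.934826.
The centroid lies 1.67/2 = 0.835 m below the top edge, so y_c = 2.4 + 0.835 = 3.235 m and h_c = 3.235 × 0.934826 = 3.02416 m.
A = 5.1 × 1.67 = 8.517 m².
Resultant F = γ·h_c·A = 7.92648 × 3.02416 × 8.517 = 204.161 kN.
I_c = b·h³/12 = 5.1 × 1.67³/12 = 1.97942 m⁴.
Centre of pressure: y_p = y_c + I_c/(y_c·A) = 3.235 + 1.97942/(3.235 × 8.517) = 3.235 + 0.0718418 = 3.30684 m along the plane.
The resultant acts 0.835 + 0.0718418 = 0.906842 m (along the plate) below the hinge at the top edge, so the moment about the hinge is M = F × 0.906842 = 204.161 × 0.906842 = 185.142 kN·m.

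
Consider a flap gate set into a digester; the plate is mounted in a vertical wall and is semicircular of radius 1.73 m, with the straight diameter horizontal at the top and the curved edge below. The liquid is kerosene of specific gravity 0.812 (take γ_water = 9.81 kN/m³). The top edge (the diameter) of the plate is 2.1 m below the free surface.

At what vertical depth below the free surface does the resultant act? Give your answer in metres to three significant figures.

h_p = 2.91 m

γ = 0.812 × 9.81 = 7.96572 kN/m³.
The centroid of a semicircle lies 4r/(3π) = 0.734235 m from the diameter, here below the top edge, so the centroid depth is h_c = 2.1 + 0.734235 = 2.83424 m.
A = πr²/2 = π × 1.73²/2 = 4.70124 m².
Resultant F = γ·h_c·A = 7.96572 × 2.83424 × 4.70124 = 106.139 kN.
I_c = (π/8 − 8/(9π))·r⁴ = 0.109757 × 1.73⁴ = 0.983143 m⁴.
Centre of pressure: y_p = y_c + I_c/(y_c·A) = 2.83424 + 0.983143/(2.83424 × 4.70124) = 2.83424 + 0.0737849 = 2.90802 m along the plane.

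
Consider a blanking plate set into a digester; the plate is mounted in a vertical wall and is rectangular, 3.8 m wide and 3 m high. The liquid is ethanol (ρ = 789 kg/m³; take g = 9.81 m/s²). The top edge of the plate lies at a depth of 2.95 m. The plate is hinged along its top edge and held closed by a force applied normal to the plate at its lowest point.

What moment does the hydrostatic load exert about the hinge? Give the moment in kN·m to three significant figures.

γ = ρg = 789 × 9.81 / 1000 = 7.74009 kN/m³.
The centroid lies 3/2 = 1.5 m below the top edge, so the centroid depth is h_c = 2.95 + 1.5 = 4.45 m.
A = 3.8 × 3 = 11.4 m².
Resultant F = γ·h_c·A = 7.74009 × 4.45 × 11.4 = 392.655 kN.
I_c = b·h³/12 = 3.8 × 3³/12 = 8.55 m⁴.
Centre of pressure: y_p = y_c + I_c/(y_c·A) = 4.45 + 8.55/(4.45 × 11.4) = 4.45 + 0.168539 = 4.61854 m along the plane.
The resultant acts 1.5 + 0.168539 = 1.66854 m (along the plate) below the hinge at the top edge, so the moment about the hinge is M = F × 1.66854 = 392.655 × 1.66854 = 655.161 kN·m.

M ≈ 655 kN·m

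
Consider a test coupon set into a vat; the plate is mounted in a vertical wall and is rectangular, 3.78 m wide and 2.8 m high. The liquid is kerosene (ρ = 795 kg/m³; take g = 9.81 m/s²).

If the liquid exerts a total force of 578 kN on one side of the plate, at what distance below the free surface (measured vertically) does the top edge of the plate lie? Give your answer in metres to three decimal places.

d_top ≈ 5.602 m

γ = ρg = 795 × 9.81 / 1000 = 7.79895 kN/m³.
A = 3.78 × 2.8 = 10.584 m².
From F = γ·h_c·A, the centroid depth is h_c = 578/(7.79895 × 10.584) = 7.00232 m.
The centroid lies 2.8/2 = 1.4 m below the top edge, so the top edge sits at h_top = 7.00232 − 1.4 = 5.60232 m below the surface.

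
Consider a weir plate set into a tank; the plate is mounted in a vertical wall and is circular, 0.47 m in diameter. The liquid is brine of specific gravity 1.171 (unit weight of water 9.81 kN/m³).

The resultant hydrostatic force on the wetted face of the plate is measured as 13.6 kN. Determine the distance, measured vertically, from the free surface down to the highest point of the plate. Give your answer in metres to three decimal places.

d_top ≈ 6.589 m

γ = 1.171 × 9.81 = 11.48751 kN/m³.
A = π(0.235)² = 0.173494 m².
From F = γ·h_c·A, the centroid depth is h_c = 13.6/(11.48751 × 0.173494) = 6.82384 m.
The centroid is at the centre, 0.235 m below the top of the plate, so the highest point sits at h_top = 6.82384 − 0.235 = 6.58884 m below the surface.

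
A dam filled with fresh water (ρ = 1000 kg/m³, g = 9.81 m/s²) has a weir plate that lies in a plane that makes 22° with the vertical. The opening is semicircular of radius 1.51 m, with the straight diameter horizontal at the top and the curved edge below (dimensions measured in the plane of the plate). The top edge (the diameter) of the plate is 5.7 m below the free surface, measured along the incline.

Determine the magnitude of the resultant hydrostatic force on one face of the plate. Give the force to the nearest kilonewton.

γ = ρg = 1000 × 9.81 = 9810 N/m³ = 9.81 kN/m³.
The plate makes 22° with the vertical, i.e. θ = 90° − 22° = 68° to the horizontal. Measuring y along the incline from the free-surface line, vertical depth h = y·sinθ with sinθ = 0.927184.
The centroid of a semicircle lies 4r/(3π) = 0.640864 m from the diameter, here below the top edge, so y_c = 5.7 + 0.640864 = 6.34086 m and h_c = 6.34086 × 0.927184 = 5.87914 m.
A = πr²/2 = π × 1.51²/2 = 3.58157 m².
Resultant F = γ·h_c·A = 9.81 × 5.87914 × 3.58157 = 206.565 kN.

F ≈ 207 kN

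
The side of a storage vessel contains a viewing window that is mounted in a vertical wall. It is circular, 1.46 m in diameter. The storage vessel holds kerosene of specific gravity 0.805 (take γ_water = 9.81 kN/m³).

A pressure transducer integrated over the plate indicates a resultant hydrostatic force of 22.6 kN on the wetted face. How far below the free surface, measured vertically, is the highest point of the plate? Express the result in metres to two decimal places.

d_top ≈ 0.98 m

γ = 0.805 × 9.81 = 7.89705 kN/m³.
A = π(0.73)² = 1.67415 m².
From F = γ·h_c·A, the centroid depth is h_c = 22.6/(7.89705 × 1.67415) = 1.70942 m.
The centroid is at the centre, 0.73 m below the top of the plate, so the highest point sits at h_top = 1.70942 − 0.73 = 0.97942 m below the surface.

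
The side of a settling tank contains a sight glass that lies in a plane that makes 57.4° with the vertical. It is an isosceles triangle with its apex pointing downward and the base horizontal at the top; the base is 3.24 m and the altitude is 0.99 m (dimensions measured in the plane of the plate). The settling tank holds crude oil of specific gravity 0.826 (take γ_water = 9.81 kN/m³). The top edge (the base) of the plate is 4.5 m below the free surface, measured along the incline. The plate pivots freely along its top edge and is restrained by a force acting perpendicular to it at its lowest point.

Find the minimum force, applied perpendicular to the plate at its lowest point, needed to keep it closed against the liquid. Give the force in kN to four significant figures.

γ = 0.826 × 9.81 = 8.10306 kN/m³.
The plate makes 57.4° with the vertical, i.e. θ = 90° − 57.4° = 32.6° to the horizontal. Measuring y along the incline from the free-surface line, vertical depth h = y·sinθ with sinθ = 0.538771.
With the apex down, the centroid sits h/3 = 0.99/3 = 0.33 m below the base (the top edge), so y_c = 4.5 + 0.33 = 4.83 m and h_c = 4.83 × 0.538771 = 2.60226 m.
A = ½ × 3.24 × 0.99 = 1.6038 m².
Resultant F = γ·h_c·A = 8.10306 × 2.60226 × 1.6038 = 33.8182 kN.
I_c = b·h³/36 = 3.24 × 0.99³/36 = 0.0873269 m⁴.
Centre of pressure: y_p = y_c + I_c/(y_c·A) = 4.83 + 0.0873269/(4.83 × 1.6038) = 4.83 + 0.0112733 = 4.84127 m along the plane.
The resultant acts 0.33 + 0.0112733 = 0.341273 m (along the plate) below the hinge at the top edge, so the moment about the hinge is M = F × 0.341273 = 33.8182 × 0.341273 = 11.5412 kN·m.
A normal force at the bottom, 0.99 m from the hinge, must supply this moment: P = 11.5412/0.99 = 11.6578 kN.

P ≈ 11.66 kN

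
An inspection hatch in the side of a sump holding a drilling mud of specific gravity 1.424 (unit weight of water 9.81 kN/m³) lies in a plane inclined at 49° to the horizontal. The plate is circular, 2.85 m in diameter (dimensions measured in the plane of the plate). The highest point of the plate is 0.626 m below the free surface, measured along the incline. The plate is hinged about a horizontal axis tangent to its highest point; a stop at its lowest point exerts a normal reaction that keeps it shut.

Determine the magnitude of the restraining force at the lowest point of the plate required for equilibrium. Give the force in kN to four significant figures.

P ≈ 80.95 kN

γ = 1.424 × 9.81 = 13.96944 kN/m³.
Let θ = 49° be the plate's angle to the horizontal; measure y along the incline from where the plane meets the free surface. Vertical depth h = y·sinθ with sinθ = 0.754710.
The centroid is at the centre, 1.425 m below the top of the plate, so y_c = 0.626 + 1.425 = 2.051 m and h_c = 2.051 × 0.754710 = 1.54791 m.
A = π(1.425)² = 6.3794 m².
Resultant F = γ·h_c·A = 13.96944 × 1.54791 × 6.3794 = 137.945 kN.
I_c = πr⁴/4 = π × 1.425⁴/4 = 3.23854 m⁴.
Centre of pressure: y_p = y_c + I_c/(y_c·A) = 2.051 + 3.23854/(2.051 × 6.3794) = 2.051 + 0.247516 = 2.29852 m along the plane.
The resultant acts 1.425 + 0.247516 = 1.67252 m (along the plate) below the hinge at the top edge, so the moment about the hinge is M = F × 1.67252 = 137.945 × 1.67252 = 230.716 kN·m.
A normal force at the bottom, 2.85 m from the hinge, must supply this moment: P = 230.716/2.85 = 80.953 kN.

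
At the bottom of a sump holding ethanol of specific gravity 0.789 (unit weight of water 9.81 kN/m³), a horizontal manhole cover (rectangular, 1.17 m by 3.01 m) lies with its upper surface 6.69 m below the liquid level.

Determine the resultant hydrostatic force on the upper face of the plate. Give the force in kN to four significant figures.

γ = 0.789 × 9.81 = 7.74009 kN/m³.
The plate is horizontal, so pressure is uniform at p = γ·h = 7.74009 × 6.69 = 51.7812 kN/m².
A = 1.17 × 3.01 = 3.5217 m².
F = p·A = 51.7812 × 3.5217 = 182.358 kN.

F ≈ 182.4 kN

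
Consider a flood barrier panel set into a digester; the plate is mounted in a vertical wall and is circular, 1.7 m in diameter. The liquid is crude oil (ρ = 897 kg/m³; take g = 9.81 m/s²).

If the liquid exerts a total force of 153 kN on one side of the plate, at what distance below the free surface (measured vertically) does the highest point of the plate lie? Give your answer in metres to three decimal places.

d_top ≈ 6.810 m

γ = ρg = 897 × 9.81 / 1000 = 8.79957 kN/m³.
A = π(0.85)² = 2.2698 m².
From F = γ·h_c·A, the centroid depth is h_c = 153/(8.79957 × 2.2698) = 7.66024 m.
The centroid is at the centre, 0.85 m below the top of the plate, so the highest point sits at h_top = 7.66024 − 0.85 = 6.81024 m below the surface.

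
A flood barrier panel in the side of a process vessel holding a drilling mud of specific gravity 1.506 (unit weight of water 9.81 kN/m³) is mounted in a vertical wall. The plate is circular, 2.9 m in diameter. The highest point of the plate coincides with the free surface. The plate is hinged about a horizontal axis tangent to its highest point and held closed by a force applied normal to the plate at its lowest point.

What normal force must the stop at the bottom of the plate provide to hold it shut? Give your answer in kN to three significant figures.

P ≈ 88.4 kN

γ = 1.506 × 9.81 = 14.77386 kN/m³.
The centroid is at the centre, 1.45 m below the top of the plate, so the centroid depth is h_c = 1.45 m.
A = π(1.45)² = 6.6052 m².
Resultant F = γ·h_c·A = 14.77386 × 1.45 × 6.6052 = 141.497 kN.
I_c = πr⁴/4 = π × 1.45⁴/4 = 3.47186 m⁴.
Centre of pressure: y_p = y_c + I_c/(y_c·A) = 1.45 + 3.47186/(1.45 × 6.6052) = 1.45 + 0.3625 = 1.8125 m along the plane.
The resultant acts 1.45 + 0.3625 = 1.8125 m (along the plate) below the hinge at the top edge, so the moment about the hinge is M = F × 1.8125 = 141.497 × 1.8125 = 256.463 kN·m.
A normal force at the bottom, 2.9 m from the hinge, must supply this moment: P = 256.463/2.9 = 88.4355 kN.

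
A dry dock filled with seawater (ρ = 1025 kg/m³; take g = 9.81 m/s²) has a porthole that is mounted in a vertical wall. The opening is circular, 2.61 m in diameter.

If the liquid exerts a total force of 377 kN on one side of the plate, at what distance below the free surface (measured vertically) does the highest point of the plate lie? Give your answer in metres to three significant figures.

γ = ρg = 1025 × 9.81 / 1000 = 10.05525 kN/m³.
A = π(1.305)² = 5.35021 m².
From F = γ·h_c·A, the centroid depth is h_c = 377/(10.05525 × 5.35021) = 7.00773 m.
The centroid is at the centre, 1.305 m below the top of the plate, so the highest point sits at h_top = 7.00773 − 1.305 = 5.70273 m below the surface.

d_top ≈ 5.70 m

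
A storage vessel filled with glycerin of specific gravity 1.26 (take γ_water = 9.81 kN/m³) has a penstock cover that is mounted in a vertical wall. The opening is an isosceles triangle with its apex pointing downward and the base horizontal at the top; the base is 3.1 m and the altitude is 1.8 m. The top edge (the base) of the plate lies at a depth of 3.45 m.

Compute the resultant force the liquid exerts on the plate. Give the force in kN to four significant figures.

γ = 1.26 × 9.81 = 12.3606 kN/m³.
With the apex down, the centroid sits h/3 = 1.8/3 = 0.6 m below the base (the top edge), so the centroid depth is h_c = 3.45 + 0.6 = 4.05 m.
A = ½ × 3.1 × 1.8 = 2.79 m².
Resultant F = γ·h_c·A = 12.3606 × 4.05 × 2.79 = 139.669 kN.

F ≈ 139.7 kN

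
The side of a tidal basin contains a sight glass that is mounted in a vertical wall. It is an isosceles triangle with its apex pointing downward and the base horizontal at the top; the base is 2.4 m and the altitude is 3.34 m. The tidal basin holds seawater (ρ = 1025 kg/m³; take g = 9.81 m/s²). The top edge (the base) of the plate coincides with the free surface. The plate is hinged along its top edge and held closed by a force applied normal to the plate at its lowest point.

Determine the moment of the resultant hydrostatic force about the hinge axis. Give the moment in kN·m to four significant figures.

γ = ρg = 1025 × 9.81 / 1000 = 10.05525 kN/m³.
With the apex down, the centroid sits h/3 = 3.34/3 = 1.11333 m below the base (the top edge), so the centroid depth is h_c = 1.11333 m.
A = ½ × 2.4 × 3.34 = 4.008 m².
Resultant F = γ·h_c·A = 10.05525 × 1.11333 × 4.008 = 44.8688 kN.
I_c = b·h³/36 = 2.4 × 3.34³/36 = 2.48398 m⁴.
Centre of pressure: y_p = y_c + I_c/(y_c·A) = 1.11333 + 2.48398/(1.11333 × 4.008) = 1.11333 + 0.556668 = 1.67 m along the plane.
The resultant acts 1.11333 + 0.556668 = 1.67 m (along the plate) below the hinge at the top edge, so the moment about the hinge is M = F × 1.67 = 44.8688 × 1.67 = 74.9309 kN·m.

M ≈ 74.93 kN·m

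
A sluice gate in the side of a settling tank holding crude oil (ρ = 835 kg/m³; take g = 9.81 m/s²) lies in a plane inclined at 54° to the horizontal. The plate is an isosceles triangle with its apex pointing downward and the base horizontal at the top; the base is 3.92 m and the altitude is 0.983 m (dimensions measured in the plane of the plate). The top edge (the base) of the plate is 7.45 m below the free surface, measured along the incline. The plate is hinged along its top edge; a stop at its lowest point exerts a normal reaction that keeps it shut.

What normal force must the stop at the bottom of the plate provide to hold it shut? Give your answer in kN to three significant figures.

P ≈ 33.8 kN

γ = ρg = 835 × 9.81 / 1000 = 8.19135 kN/m³.
Let θ = 54° be the plate's angle to the horizontal; measure y along the incline from where the plane meets the free surface. Vertical depth h = y·sinθ with sinθ = 0.809017.
With the apex down, the centroid sits h/3 = 0.983/3 = 0.327667 m below the base (the top edge), so y_c = 7.45 + 0.327667 = 7.77767 m and h_c = 7.77767 × 0.809017 = 6.29227 m.
A = ½ × 3.92 × 0.983 = 1.92668 m².
Resultant F = γ·h_c·A = 8.19135 × 6.29227 × 1.92668 = 99.3053 kN.
I_c = b·h³/36 = 3.92 × 0.983³/36 = 0.103429 m⁴.
Centre of pressure: y_p = y_c + I_c/(y_c·A) = 7.77767 + 0.103429/(7.77767 × 1.92668) = 7.77767 + 0.00690213 = 7.78457 m along the plane.
The resultant acts 0.327667 + 0.00690213 = 0.334569 m (along the plate) below the hinge at the top edge, so the moment about the hinge is M = F × 0.334569 = 99.3053 × 0.334569 = 33.2245 kN·m.
A normal force at the bottom, 0.983 m from the hinge, must supply this moment: P = 33.2245/0.983 = 33.7991 kN.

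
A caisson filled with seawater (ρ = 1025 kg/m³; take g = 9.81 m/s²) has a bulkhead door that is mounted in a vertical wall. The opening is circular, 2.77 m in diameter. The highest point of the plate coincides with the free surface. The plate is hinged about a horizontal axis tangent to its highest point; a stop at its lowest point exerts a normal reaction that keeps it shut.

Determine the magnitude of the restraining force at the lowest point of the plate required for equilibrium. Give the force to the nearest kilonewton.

γ = ρg = 1025 × 9.81 / 1000 = 10.05525 kN/m³.
The centroid is at the centre, 1.385 m below the top of the plate, so the centroid depth is h_c = 1.385 m.
A = π(1.385)² = 6.02628 m².
Resultant F = γ·h_c·A = 10.05525 × 1.385 × 6.02628 = 83.9251 kN.
I_c = πr⁴/4 = π × 1.385⁴/4 = 2.88994 m⁴.
Centre of pressure: y_p = y_c + I_c/(y_c·A) = 1.385 + 2.88994/(1.385 × 6.02628) = 1.385 + 0.34625 = 1.73125 m along the plane.
The resultant acts 1.385 + 0.34625 = 1.73125 m (along the plate) below the hinge at the top edge, so the moment about the hinge is M = F × 1.73125 = 83.9251 × 1.73125 = 145.295 kN·m.
A normal force at the bottom, 2.77 m from the hinge, must supply this moment: P = 145.295/2.77 = 52.4531 kN.

P ≈ 52 kN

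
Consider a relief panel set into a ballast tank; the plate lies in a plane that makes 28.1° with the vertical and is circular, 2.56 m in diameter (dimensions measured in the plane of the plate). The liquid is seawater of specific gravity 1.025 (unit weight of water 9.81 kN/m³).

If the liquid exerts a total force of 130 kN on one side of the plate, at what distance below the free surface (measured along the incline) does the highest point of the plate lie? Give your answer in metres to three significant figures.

γ = 1.025 × 9.81 = 10.05525 kN/m³.
A = π(1.28)² = 5.14719 m².
From F = γ·h_c·A, the centroid depth is h_c = 130/(10.05525 × 5.14719) = 2.51177 m.
The plate makes 28.1° with the vertical, i.e. θ = 90° − 28.1° = 61.9° to the horizontal. Measuring y along the incline from the free-surface line, vertical depth h = y·sinθ with sinθ = 0.882127.
Along the incline, y_c = h_c/sinθ = 2.51177/0.882127 = 2.8474 m.
The centroid is at the centre, 1.28 m below the top of the plate, so the highest point sits at y_top = 2.8474 − 1.28 = 1.5674 m along the incline.

y_top ≈ 1.57 m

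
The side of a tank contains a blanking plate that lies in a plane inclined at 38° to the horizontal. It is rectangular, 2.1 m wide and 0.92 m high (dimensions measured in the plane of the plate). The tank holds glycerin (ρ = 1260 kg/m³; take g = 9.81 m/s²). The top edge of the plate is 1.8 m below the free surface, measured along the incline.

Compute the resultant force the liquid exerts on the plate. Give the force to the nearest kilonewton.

γ = ρg = 1260 × 9.81 / 1000 = 12.3606 kN/m³.
Let θ = 38° be the plate's angle to the horizontal; measure y along the incline from where the plane meets the free surface. Vertical depth h = y·sinθ with sinθ = 0.615661.
The centroid lies 0.92/2 = 0.46 m below the top edge, so y_c = 1.8 + 0.46 = 2.26 m and h_c = 2.26 × 0.615661 = 1.39139 m.
A = 2.1 × 0.92 = 1.932 m².
Resultant F = γ·h_c·A = 12.3606 × 1.39139 × 1.932 = 33.2273 kN.

F ≈ 33 kN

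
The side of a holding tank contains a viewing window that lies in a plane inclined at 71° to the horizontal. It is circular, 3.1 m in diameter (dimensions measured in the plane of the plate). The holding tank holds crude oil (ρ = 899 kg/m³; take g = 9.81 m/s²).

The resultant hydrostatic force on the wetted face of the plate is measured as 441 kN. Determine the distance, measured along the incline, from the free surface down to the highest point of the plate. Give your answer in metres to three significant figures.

y_top ≈ 5.46 m

γ = ρg = 899 × 9.81 / 1000 = 8.81919 kN/m³.
A = π(1.55)² = 7.54768 m².
From F = γ·h_c·A, the centroid depth is h_c = 441/(8.81919 × 7.54768) = 6.62516 m.
Let θ = 71° be the plate's angle to the horizontal; measure y along the incline from where the plane meets the free surface. Vertical depth h = y·sinθ with sinθ = 0.945519.
Along the incline, y_c = h_c/sinθ = 6.62516/0.945519 = 7.0069 m.
The centroid is at the centre, 1.55 m below the top of the plate, so the highest point sits at y_top = 7.0069 − 1.55 = 5.4569 m along the incline.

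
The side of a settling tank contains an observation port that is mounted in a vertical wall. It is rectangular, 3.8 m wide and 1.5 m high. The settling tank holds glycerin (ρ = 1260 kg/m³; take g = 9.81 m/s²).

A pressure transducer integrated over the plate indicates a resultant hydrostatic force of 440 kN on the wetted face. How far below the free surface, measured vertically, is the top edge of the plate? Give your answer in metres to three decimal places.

γ = ρg = 1260 × 9.81 / 1000 = 12.3606 kN/m³.
A = 3.8 × 1.5 = 5.7 m².
From F = γ·h_c·A, the centroid depth is h_c = 440/(12.3606 × 5.7) = 6.24508 m.
The centroid lies 1.5/2 = 0.75 m below the top edge, so the top edge sits at h_top = 6.24508 − 0.75 = 5.49508 m below the surface.

d_top ≈ 5.495 m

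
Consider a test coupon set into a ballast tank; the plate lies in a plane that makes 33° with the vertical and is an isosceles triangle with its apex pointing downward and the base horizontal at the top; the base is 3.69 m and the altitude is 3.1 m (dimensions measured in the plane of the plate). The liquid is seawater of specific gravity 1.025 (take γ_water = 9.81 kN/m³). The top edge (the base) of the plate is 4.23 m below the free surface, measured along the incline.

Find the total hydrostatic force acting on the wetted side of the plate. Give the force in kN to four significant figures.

γ = 1.025 × 9.81 = 10.05525 kN/m³.
The plate makes 33° with the vertical, i.e. θ = 90° − 33° = 57° to the horizontal. Measuring y along the incline from the free-surface line, vertical depth h = y·sinθ with sinθ = 0.838671.
With the apex down, the centroid sits h/3 = 3.1/3 = 1.03333 m below the base (the top edge), so y_c = 4.23 + 1.03333 = 5.26333 m and h_c = 5.26333 × 0.838671 = 4.4142 m.
A = ½ × 3.69 × 3.1 = 5.7195 m².
Resultant F = γ·h_c·A = 10.05525 × 4.4142 × 5.7195 = 253.865 kN.

F ≈ 253.9 kN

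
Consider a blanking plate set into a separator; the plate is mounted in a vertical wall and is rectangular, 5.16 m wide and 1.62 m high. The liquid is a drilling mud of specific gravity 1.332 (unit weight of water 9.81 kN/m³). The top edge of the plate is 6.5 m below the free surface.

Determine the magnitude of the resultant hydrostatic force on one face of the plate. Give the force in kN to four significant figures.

F ≈ 798.5 kN

γ = 1.332 × 9.81 = 13.06692 kN/m³.
The centroid lies 1.62/2 = 0.81 m below the top edge, so the centroid depth is h_c = 6.5 + 0.81 = 7.31 m.
A = 5.16 × 1.62 = 8.3592 m².
Resultant F = γ·h_c·A = 13.06692 × 7.31 × 8.3592 = 798.464 kN.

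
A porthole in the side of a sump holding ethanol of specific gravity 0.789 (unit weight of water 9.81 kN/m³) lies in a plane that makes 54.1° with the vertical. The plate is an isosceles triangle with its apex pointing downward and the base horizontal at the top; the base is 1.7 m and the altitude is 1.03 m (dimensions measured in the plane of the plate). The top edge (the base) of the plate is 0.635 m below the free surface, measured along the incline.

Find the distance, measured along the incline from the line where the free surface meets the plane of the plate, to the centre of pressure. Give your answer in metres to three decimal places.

y_p = 1.039 m

γ = 0.789 × 9.81 = 7.74009 kN/m³.
The plate makes 54.1° with the vertical, i.e. θ = 90° − 54.1° = 35.9° to the horizontal. Measuring y along the incline from the free-surface line, vertical depth h = y·sinθ with sinθ = 0.586372.
With the apex down, the centroid sits h/3 = 1.03/3 = 0.343333 m below the base (the top edge), so y_c = 0.635 + 0.343333 = 0.978333 m and h_c = 0.978333 × 0.586372 = 0.573667 m.
A = ½ × 1.7 × 1.03 = 0.8755 m².
Resultant F = γ·h_c·A = 7.74009 × 0.573667 × 0.8755 = 3.88743 kN.
I_c = b·h³/36 = 1.7 × 1.03³/36 = 0.051601 m⁴.
Centre of pressure: y_p = y_c + I_c/(y_c·A) = 0.978333 + 0.051601/(0.978333 × 0.8755) = 0.978333 + 0.0602442 = 1.03858 m along the plane.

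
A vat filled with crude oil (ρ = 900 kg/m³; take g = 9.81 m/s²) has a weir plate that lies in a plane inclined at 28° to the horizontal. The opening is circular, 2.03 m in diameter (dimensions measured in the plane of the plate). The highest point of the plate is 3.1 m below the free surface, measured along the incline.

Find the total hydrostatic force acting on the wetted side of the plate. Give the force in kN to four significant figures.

F ≈ 55.20 kN

γ = ρg = 900 × 9.81 / 1000 = 8.829 kN/m³.
Let θ = 28° be the plate's angle to the horizontal; measure y along the incline from where the plane meets the free surface. Vertical depth h = y·sinθ with sinθ = 0.469472.
The centroid is at the centre, 1.015 m below the top of the plate, so y_c = 3.1 + 1.015 = 4.115 m and h_c = 4.115 × 0.469472 = 1.93188 m.
A = π(1.015)² = 3.23655 m².
Resultant F = γ·h_c·A = 8.829 × 1.93188 × 3.23655 = 55.2044 kN.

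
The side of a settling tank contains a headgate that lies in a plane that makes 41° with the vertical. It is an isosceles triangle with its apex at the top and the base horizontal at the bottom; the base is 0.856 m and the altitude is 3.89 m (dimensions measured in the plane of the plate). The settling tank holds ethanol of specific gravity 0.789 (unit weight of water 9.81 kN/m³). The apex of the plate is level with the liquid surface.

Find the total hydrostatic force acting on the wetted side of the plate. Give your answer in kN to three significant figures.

γ = 0.789 × 9.81 = 7.74009 kN/m³.
The plate makes 41° with the vertical, i.e. θ = 90° − 41° = 49° to the horizontal. Measuring y along the incline from the free-surface line, vertical depth h = y·sinθ with sinθ = 0.754710.
With the apex up, the centroid sits 2h/3 = 2 × 3.89/3 = 2.59333 m below the apex, so y_c = 2.59333 m and h_c = 2.59333 × 0.754710 = 1.95721 m.
A = ½ × 0.856 × 3.89 = 1.66492 m².
Resultant F = γ·h_c·A = 7.74009 × 1.95721 × 1.66492 = 25.2218 kN.

F ≈ 25.2 kN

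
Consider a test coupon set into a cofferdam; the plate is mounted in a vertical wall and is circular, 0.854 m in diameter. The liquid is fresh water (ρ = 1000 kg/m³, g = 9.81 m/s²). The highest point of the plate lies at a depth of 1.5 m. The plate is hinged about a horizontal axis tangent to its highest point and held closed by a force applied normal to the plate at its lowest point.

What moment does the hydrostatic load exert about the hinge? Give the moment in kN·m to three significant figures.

γ = ρg = 1000 × 9.81 = 9810 N/m³ = 9.81 kN/m³.
The centroid is at the centre, 0.427 m below the top of the plate, so the centroid depth is h_c = 1.5 + 0.427 = 1.927 m.
A = π(0.427)² = 0.572803 m².
Resultant F = γ·h_c·A = 9.81 × 1.927 × 0.572803 = 10.8282 kN.
I_c = πr⁴/4 = π × 0.427⁴/4 = 0.0261097 m⁴.
Centre of pressure: y_p = y_c + I_c/(y_c·A) = 1.927 + 0.0261097/(1.927 × 0.572803) = 1.927 + 0.0236546 = 1.95065 m along the plane.
The resultant acts 0.427 + 0.0236546 = 0.450655 m (along the plate) below the hinge at the top edge, so the moment about the hinge is M = F × 0.450655 = 10.8282 × 0.450655 = 4.87978 kN·m.

M ≈ 4.88 kN·m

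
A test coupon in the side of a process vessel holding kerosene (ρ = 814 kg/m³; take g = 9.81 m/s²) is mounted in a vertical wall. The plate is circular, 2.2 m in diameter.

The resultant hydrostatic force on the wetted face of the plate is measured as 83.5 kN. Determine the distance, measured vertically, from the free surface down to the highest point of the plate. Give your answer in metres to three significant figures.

d_top ≈ 1.65 m

γ = ρg = 814 × 9.81 / 1000 = 7.98534 kN/m³.
A = π(1.1)² = 3.80133 m².
From F = γ·h_c·A, the centroid depth is h_c = 83.5/(7.98534 × 3.80133) = 2.75079 m.
The centroid is at the centre, 1.1 m below the top of the plate, so the highest point sits at h_top = 2.75079 − 1.1 = 1.65079 m below the surface.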